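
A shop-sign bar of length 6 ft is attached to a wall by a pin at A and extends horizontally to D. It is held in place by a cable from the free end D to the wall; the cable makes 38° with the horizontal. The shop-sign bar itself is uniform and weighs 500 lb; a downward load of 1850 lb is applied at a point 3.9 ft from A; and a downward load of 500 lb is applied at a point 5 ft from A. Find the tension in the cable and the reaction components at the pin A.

ΣM about A: T·sin38°·6 − 500·3 − 1850·3.9 − 500·5 = 0 → T = 11215/(6·0.615661) = 3036.03 ≈ 3036 lb.
ΣF_x = 0: A_x − T·cos38° = 0 → A_x = 3036.03 × 0.788011 = 2392 lb.
ΣF_y = 0: A_y + T·sin38° − 500 − 1850 − 500 = 0 → A_y = 2850 − 3036.03 × 0.615661 = 980.8 lb.

T = 3036 lb, A_x = 2392 lb, A_y = 980.8 lb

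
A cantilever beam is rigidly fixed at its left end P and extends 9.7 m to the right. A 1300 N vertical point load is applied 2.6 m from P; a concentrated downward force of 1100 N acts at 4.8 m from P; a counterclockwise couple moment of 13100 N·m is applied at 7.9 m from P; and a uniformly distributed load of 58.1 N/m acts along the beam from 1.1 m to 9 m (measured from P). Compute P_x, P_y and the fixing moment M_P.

P_x = 0, P_y = 2859 N, M_P = -2122 N·m

Resultant of the distributed load: 58.1 × 7.9 = 458.99 N at 5.05 m from P.
ΣF_x = 0: P_x = 0.
ΣF_y = 0: P_y − 1300 − 1100 − 58.1·7.9 = 0 → P_y = 2859 N.
ΣM about P: M_P − 1300·2.6 − 1100·4.8 + 13100 − (58.1·7.9)·5.05 = 0 → M_P = -2122 N·m.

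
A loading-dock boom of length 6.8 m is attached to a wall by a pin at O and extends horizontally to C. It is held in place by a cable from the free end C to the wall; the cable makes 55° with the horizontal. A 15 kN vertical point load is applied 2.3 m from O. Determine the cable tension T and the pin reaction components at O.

ΣM about O: T·sin55°·6.8 − 15·2.3 = 0 → T = 34.5/(6.8·0.819152) = 6.19364 ≈ 6.194 kN.
ΣF_x = 0: O_x − T·cos55° = 0 → O_x = 6.19364 × 0.573576 = 3.553 kN.
ΣF_y = 0: O_y + T·sin55° − 15 = 0 → O_y = 15 − 6.19364 × 0.819152 = 9.926 kN.

T = 6.194 kN, O_x = 3.553 kN, O_y = 9.926 kN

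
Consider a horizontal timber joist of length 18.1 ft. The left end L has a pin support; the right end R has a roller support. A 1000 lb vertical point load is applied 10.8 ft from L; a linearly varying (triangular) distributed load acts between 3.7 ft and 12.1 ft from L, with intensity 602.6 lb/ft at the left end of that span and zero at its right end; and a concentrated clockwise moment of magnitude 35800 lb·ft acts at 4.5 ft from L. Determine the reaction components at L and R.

L_x = 0, L_y = 47.44 lb, R_y = 3483 lb

Resultant of the triangular load: ½ × 602.6 × 8.4 = 2530.92 lb, acting at 6.5 ft from L (one-third of the span from the peak).
Taking moments about L: R_y·18.1 − 1000·10.8 − (½·602.6·8.4)·6.5 − 35800 = 0 → R_y = 63050.98/18.1 = 3483.48 ≈ 3483 lb.
ΣF_y = 0: L_y + 3483.48 − 1000 − ½·602.6·8.4 = 0 → L_y = 47.44 lb.
ΣF_x = 0: no horizontal applied forces, so L_x = 0.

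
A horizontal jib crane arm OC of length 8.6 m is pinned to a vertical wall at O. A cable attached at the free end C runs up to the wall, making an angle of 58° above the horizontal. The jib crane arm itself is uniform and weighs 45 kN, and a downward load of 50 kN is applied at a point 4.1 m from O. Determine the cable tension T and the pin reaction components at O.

ΣM about O: T·sin58°·8.6 − 45·4.3 − 50·4.1 = 0 → T = 398.5/(8.6·0.848048) = 54.6398 ≈ 54.64 kN.
ΣF_x = 0: O_x − T·cos58° = 0 → O_x = 54.6398 × 0.529919 = 28.95 kN.
ΣF_y = 0: O_y + T·sin58° − 45 − 50 = 0 → O_y = 95 − 54.6398 × 0.848048 = 48.66 kN.

T = 54.64 kN, O_x = 28.95 kN, O_y = 48.66 kN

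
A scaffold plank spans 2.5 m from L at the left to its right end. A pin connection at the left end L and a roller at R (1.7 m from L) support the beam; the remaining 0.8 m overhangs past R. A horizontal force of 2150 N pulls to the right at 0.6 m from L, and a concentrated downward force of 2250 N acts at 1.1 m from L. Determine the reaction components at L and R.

ΣM about L: R_y·1.7 − 2250·1.1 = 0 → R_y = 2475/1.7 = 1455.88 ≈ 1456 N.
ΣF_y = 0: L_y + 1455.88 − 2250 = 0 → L_y = 794.1 N.
ΣF_x = 0: L_x + 2150 = 0 → L_x = -2150 N.

L_x = -2150 N, L_y = 794.1 N, R_y = 1456 N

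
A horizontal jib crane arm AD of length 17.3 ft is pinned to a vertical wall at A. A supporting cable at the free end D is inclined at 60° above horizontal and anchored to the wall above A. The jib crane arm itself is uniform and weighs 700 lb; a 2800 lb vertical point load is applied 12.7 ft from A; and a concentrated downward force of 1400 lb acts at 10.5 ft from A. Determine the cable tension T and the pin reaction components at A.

ΣM about A: T·sin60°·17.3 − 700·8.65 − 2800·12.7 − 1400·10.5 = 0 → T = 56315/(17.3·0.866025) = 3758.79 ≈ 3759 lb.
ΣF_x = 0: A_x − T·cos60° = 0 → A_x = 3758.79 × 0.5 = 1879 lb.
ΣF_y = 0: A_y + T·sin60° − 700 − 2800 − 1400 = 0 → A_y = 4900 − 3758.79 × 0.866025 = 1645 lb.

T = 3759 lb, A_x = 1879 lb, A_y = 1645 lb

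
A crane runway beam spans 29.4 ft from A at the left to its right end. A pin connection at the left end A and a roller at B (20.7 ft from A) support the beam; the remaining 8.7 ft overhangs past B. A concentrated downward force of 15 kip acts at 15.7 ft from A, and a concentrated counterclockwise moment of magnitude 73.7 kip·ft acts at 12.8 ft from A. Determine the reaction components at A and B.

A_x = 0, A_y = 7.184 kip, B_y = 7.816 kip

Moments about A: B_y·20.7 − 15·15.7 + 73.7 = 0 → B_y = 161.8/20.7 = 7.81643 ≈ 7.816 kip.
ΣF_y = 0: A_y + 7.81643 − 15 = 0 → A_y = 7.184 kip.
ΣF_x = 0: no horizontal applied forces, so A_x = 0.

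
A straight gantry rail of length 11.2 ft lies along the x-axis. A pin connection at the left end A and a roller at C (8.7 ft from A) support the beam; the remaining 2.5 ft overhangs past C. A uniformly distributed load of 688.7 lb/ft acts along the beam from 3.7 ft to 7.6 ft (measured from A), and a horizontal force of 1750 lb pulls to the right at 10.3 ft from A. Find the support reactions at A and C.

Resultant of the distributed load: 688.7 × 3.9 = 2685.93 lb at 5.65 ft from A.
ΣM about A: C_y·8.7 − (688.7·3.9)·5.65 = 0 → C_y = 15175.5045/8.7 = 1744.31 ≈ 1744 lb.
ΣF_y = 0: A_y + 1744.31 − 688.7·3.9 = 0 → A_y = 941.6 lb.
ΣF_x = 0: A_x + 1750 = 0 → A_x = -1750 lb.

A_x = -1750 lb, A_y = 941.6 lb, C_y = 1744 lb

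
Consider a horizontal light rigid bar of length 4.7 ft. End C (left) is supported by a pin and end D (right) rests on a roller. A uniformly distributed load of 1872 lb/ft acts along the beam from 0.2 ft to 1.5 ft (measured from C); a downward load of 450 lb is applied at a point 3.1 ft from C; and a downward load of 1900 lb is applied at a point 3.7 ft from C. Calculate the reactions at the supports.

Resultant of the distributed load: 1872 × 1.3 = 2433.6 lb at 0.85 ft from C.
ΣM about C: D_y·4.7 − (1872·1.3)·0.85 − 450·3.1 − 1900·3.7 = 0 → D_y = 10493.56/4.7 = 2232.67 ≈ 2233 lb.
ΣF_y = 0: C_y + 2232.67 − 1872·1.3 − 450 − 1900 = 0 → C_y = 2551 lb.
ΣF_x = 0: no horizontal applied forces, so C_x = 0.

C_x = 0, C_y = 2551 lb, D_y = 2233 lb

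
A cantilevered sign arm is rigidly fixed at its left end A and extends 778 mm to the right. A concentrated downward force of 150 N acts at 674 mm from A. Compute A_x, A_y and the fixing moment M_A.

A_x = 0, A_y = 150.0 N, M_A = 101100 N·mm

ΣF_x = 0: A_x = 0.
ΣF_y = 0: A_y − 150 = 0 → A_y = 150.0 N.
ΣM about A: M_A − 150·674 = 0 → M_A = 101100 N·mm.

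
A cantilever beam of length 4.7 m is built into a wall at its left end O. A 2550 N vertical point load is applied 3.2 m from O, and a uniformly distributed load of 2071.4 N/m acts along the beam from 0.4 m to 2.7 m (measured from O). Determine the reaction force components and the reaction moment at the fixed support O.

O_x = 0, O_y = 7314 N, M_O = 15540 N·m

Resultant of the distributed load: 2071.4 × 2.3 = 4764.22 N at 1.55 m from O.
ΣF_x = 0: O_x = 0.
ΣF_y = 0: O_y − 2550 − 2071.4·2.3 = 0 → O_y = 7314 N.
ΣM about O: M_O − 2550·3.2 − (2071.4·2.3)·1.55 = 0 → M_O = 15540 N·m.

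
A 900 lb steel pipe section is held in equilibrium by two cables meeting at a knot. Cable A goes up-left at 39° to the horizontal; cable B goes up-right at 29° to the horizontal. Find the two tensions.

T_A = 849.0 lb, T_B = 754.4 lb

ΣF_x = 0: −T_A·cos39° + T_B·cos29° = 0 → T_B = 0.888553·T_A.
ΣF_y = 0: T_A·sin39° + T_B·sin29° = 900.
Substitute: T_A·(0.62932 + 0.888553·0.48481) = 900 → T_A = 848.977 ≈ 849.0 lb.
Then T_B = 0.888553 × 848.977 = 754.4 lb.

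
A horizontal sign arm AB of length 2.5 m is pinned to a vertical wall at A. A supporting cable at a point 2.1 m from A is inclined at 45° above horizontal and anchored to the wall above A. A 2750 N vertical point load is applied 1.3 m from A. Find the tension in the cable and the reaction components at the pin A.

ΣM about A: T·sin45°·2.1 − 2750·1.3 = 0 → T = 3575/(2.1·0.707107) = 2407.53 ≈ 2408 N.
ΣF_x = 0: A_x − T·cos45° = 0 → A_x = 2407.53 × 0.707107 = 1702 N.
ΣF_y = 0: A_y + T·sin45° − 2750 = 0 → A_y = 2750 − 2407.53 × 0.707107 = 1048 N.

T = 2408 N, A_x = 1702 N, A_y = 1048 N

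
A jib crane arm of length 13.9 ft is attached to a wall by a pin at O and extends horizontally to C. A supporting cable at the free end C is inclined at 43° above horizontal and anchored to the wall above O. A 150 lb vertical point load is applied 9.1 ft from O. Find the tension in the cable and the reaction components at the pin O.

ΣM about O: T·sin43°·13.9 − 150·9.1 = 0 → T = 1365/(13.9·0.681998) = 143.991 ≈ 144.0 lb.
ΣF_x = 0: O_x − T·cos43° = 0 → O_x = 143.991 × 0.731354 = 105.3 lb.
ΣF_y = 0: O_y + T·sin43° − 150 = 0 → O_y = 150 − 143.991 × 0.681998 = 51.80 lb.

T = 144.0 lb, O_x = 105.3 lb, O_y = 51.80 lb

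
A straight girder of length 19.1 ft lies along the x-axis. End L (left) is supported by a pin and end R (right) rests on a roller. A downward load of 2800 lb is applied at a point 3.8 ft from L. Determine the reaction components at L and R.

L_x = 0, L_y = 2243 lb, R_y = 557.1 lb

Moments about L: R_y·19.1 − 2800·3.8 = 0 → R_y = 10640/19.1 = 557.068 ≈ 557.1 lb.
ΣF_y = 0: L_y + 557.068 − 2800 = 0 → L_y = 2243 lb.
ΣF_x = 0: no horizontal applied forces, so L_x = 0.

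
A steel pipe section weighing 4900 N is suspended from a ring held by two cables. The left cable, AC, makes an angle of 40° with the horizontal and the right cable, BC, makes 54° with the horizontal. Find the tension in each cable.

ΣF_x = 0: −T_AC·cos40° + T_BC·cos54° = 0 → T_BC = 1.30327·T_AC.
ΣF_y = 0: T_AC·sin40° + T_BC·sin54° = 4900.
Substitute: T_AC·(0.642788 + 1.30327·0.809017) = 4900 → T_AC = 2887.18 ≈ 2887 N.
Then T_BC = 1.30327 × 2887.18 = 3763 N.

T_AC = 2887 N, T_BC = 3763 N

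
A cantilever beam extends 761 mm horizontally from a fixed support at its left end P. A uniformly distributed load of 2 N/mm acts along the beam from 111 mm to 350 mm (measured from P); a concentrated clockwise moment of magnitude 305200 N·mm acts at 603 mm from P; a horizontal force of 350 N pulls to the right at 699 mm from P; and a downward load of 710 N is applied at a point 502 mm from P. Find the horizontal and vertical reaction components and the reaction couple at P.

Resultant of the distributed load: 2 × 239 = 478 N at 230.5 mm from P.
ΣF_x = 0: P_x + 350 = 0 → P_x = -350.0 N.
ΣF_y = 0: P_y − 2·239 − 710 = 0 → P_y = 1188 N.
ΣM about P: M_P − (2·239)·230.5 − 305200 − 710·502 = 0 → M_P = 771800 N·mm.

P_x = -350.0 N, P_y = 1188 N, M_P = 771800 N·mm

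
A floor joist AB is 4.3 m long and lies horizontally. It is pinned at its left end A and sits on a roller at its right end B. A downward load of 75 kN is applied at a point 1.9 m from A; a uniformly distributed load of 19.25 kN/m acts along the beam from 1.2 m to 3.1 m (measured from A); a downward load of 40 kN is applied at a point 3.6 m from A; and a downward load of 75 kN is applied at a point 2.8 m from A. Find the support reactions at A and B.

Resultant of the distributed load: 19.25 × 1.9 = 36.575 kN at 2.15 m from A.
Taking moments about A: B_y·4.3 − 75·1.9 − (19.25·1.9)·2.15 − 40·3.6 − 75·2.8 = 0 → B_y = 575.13625/4.3 = 133.753 ≈ 133.8 kN.
ΣF_y = 0: A_y + 133.753 − 75 − 19.25·1.9 − 40 − 75 = 0 → A_y = 92.82 kN.
ΣF_x = 0: no horizontal applied forces, so A_x = 0.

A_x = 0, A_y = 92.82 kN, B_y = 133.8 kN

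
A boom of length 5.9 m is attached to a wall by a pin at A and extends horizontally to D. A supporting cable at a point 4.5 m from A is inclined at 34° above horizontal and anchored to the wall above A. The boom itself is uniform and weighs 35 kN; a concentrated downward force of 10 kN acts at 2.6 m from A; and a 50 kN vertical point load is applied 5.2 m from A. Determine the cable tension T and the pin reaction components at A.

T = 154.7 kN, A_x = 128.2 kN, A_y = 8.500 kN

ΣM about A: T·sin34°·4.5 − 35·2.95 − 10·2.6 − 50·5.2 = 0 → T = 389.25/(4.5·0.559193) = 154.687 ≈ 154.7 kN.
ΣF_x = 0: A_x − T·cos34° = 0 → A_x = 154.687 × 0.829038 = 128.2 kN.
ΣF_y = 0: A_y + T·sin34° − 35 − 10 − 50 = 0 → A_y = 95 − 154.687 × 0.559193 = 8.500 kN.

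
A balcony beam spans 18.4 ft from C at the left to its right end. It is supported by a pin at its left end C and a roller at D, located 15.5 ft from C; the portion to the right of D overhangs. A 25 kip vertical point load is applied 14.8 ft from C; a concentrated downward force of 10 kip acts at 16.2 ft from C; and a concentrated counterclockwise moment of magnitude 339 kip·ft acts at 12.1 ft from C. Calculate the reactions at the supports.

Taking moments about C: D_y·15.5 − 25·14.8 − 10·16.2 + 339 = 0 → D_y = 193/15.5 = 12.4516 ≈ 12.45 kip.
ΣF_y = 0: C_y + 12.4516 − 25 − 10 = 0 → C_y = 22.55 kip.
ΣF_x = 0: no horizontal applied forces, so C_x = 0.

C_x = 0, C_y = 22.55 kip, D_y = 12.45 kip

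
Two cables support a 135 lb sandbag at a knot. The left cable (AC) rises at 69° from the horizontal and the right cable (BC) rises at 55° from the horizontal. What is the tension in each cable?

ΣF_x = 0: −T_AC·cos69° + T_BC·cos55° = 0 → T_BC = 0.624795·T_AC.
ΣF_y = 0: T_AC·sin69° + T_BC·sin55° = 135.
Substitute: T_AC·(0.93358 + 0.624795·0.819152) = 135 → T_AC = 93.4009 ≈ 93.40 lb.
Then T_BC = 0.624795 × 93.4009 = 58.36 lb.

T_AC = 93.40 lb, T_BC = 58.36 lb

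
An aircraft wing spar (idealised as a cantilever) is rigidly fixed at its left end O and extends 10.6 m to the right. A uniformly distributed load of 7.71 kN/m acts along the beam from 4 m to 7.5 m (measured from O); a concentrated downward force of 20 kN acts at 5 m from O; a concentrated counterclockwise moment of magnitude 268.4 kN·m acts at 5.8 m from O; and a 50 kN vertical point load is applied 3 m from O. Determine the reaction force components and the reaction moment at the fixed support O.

O_x = 0, O_y = 96.98 kN, M_O = 136.8 kN·m

Resultant of the distributed load: 7.71 × 3.5 = 26.985 kN at 5.75 m from O.
ΣF_x = 0: O_x = 0.
ΣF_y = 0: O_y − 7.71·3.5 − 20 − 50 = 0 → O_y = 96.98 kN.
ΣM about O: M_O − (7.71·3.5)·5.75 − 20·5 + 268.4 − 50·3 = 0 → M_O = 136.8 kN·m.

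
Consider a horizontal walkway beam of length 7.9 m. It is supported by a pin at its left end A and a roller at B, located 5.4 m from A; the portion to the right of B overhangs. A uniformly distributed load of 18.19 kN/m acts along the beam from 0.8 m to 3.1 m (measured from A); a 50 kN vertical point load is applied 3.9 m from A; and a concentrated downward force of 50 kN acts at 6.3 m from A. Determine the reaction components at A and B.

A_x = 0, A_y = 32.28 kN, B_y = 109.6 kN

Resultant of the distributed load: 18.19 × 2.3 = 41.837 kN at 1.95 m from A.
ΣM about A: B_y·5.4 − (18.19·2.3)·1.95 − 50·3.9 − 50·6.3 = 0 → B_y = 591.58215/5.4 = 109.552 ≈ 109.6 kN.
ΣF_y = 0: A_y + 109.552 − 18.19·2.3 − 50 − 50 = 0 → A_y = 32.28 kN.
ΣF_x = 0: no horizontal applied forces, so A_x = 0.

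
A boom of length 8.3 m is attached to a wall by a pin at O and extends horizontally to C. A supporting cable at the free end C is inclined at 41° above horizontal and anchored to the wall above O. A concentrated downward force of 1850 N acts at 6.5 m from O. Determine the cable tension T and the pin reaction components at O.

ΣM about O: T·sin41°·8.3 − 1850·6.5 = 0 → T = 12025/(8.3·0.656059) = 2208.33 ≈ 2208 N.
ΣF_x = 0: O_x − T·cos41° = 0 → O_x = 2208.33 × 0.75471 = 1667 N.
ΣF_y = 0: O_y + T·sin41° − 1850 = 0 → O_y = 1850 − 2208.33 × 0.656059 = 401.2 N.

T = 2208 N, O_x = 1667 N, O_y = 401.2 N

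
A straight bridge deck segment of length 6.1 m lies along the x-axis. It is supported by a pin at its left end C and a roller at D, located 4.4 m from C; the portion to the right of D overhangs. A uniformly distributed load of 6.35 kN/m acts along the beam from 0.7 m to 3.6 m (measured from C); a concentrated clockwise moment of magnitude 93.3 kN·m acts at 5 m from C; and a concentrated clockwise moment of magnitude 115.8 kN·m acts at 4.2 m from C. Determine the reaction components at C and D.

C_x = 0, C_y = -38.11 kN, D_y = 56.52 kN

Resultant of the distributed load: 6.35 × 2.9 = 18.415 kN at 2.15 m from C.
Taking moments about C: D_y·4.4 − (6.35·2.9)·2.15 − 93.3 − 115.8 = 0 → D_y = 248.69225/4.4 = 56.521 ≈ 56.52 kN.
ΣF_y = 0: C_y + 56.521 − 6.35·2.9 = 0 → C_y = -38.11 kN.
ΣF_x = 0: no horizontal applied forces, so C_x = 0.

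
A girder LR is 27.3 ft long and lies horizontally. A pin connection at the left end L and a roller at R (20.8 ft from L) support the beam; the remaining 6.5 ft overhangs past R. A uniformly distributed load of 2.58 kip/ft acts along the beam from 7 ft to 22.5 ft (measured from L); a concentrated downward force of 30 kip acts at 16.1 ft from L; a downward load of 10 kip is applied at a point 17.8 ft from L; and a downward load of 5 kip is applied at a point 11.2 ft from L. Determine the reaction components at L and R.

L_x = 0, L_y = 22.16 kip, R_y = 62.83 kip

Resultant of the distributed load: 2.58 × 15.5 = 39.99 kip at 14.75 ft from L.
Moments about L: R_y·20.8 − (2.58·15.5)·14.75 − 30·16.1 − 10·17.8 − 5·11.2 = 0 → R_y = 1306.8525/20.8 = 62.8294 ≈ 62.83 kip.
ΣF_y = 0: L_y + 62.8294 − 2.58·15.5 − 30 − 10 − 5 = 0 → L_y = 22.16 kip.
ΣF_x = 0: no horizontal applied forces, so L_x = 0.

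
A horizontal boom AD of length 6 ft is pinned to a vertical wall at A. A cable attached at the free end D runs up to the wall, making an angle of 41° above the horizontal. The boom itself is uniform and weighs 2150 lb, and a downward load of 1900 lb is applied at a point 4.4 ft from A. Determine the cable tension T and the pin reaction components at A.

T = 3762 lb, A_x = 2839 lb, A_y = 1582 lb

ΣM about A: T·sin41°·6 − 2150·3 − 1900·4.4 = 0 → T = 14810/(6·0.656059) = 3762.36 ≈ 3762 lb.
ΣF_x = 0: A_x − T·cos41° = 0 → A_x = 3762.36 × 0.75471 = 2839 lb.
ΣF_y = 0: A_y + T·sin41° − 2150 − 1900 = 0 → A_y = 4050 − 3762.36 × 0.656059 = 1582 lb.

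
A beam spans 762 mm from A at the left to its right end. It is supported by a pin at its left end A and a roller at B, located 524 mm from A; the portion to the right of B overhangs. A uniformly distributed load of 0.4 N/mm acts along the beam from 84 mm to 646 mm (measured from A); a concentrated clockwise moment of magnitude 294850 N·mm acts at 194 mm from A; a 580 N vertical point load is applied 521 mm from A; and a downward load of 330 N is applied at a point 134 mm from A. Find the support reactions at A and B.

A_x = 0, A_y = -245.5 N, B_y = 1380 N

Resultant of the distributed load: 0.4 × 562 = 224.8 N at 365 mm from A.
Moments about A: B_y·524 − (0.4·562)·365 − 294850 − 580·521 − 330·134 = 0 → B_y = 723302/524 = 1380.35 ≈ 1380 N.
ΣF_y = 0: A_y + 1380.35 − 0.4·562 − 580 − 330 = 0 → A_y = -245.5 N.
ΣF_x = 0: no horizontal applied forces, so A_x = 0.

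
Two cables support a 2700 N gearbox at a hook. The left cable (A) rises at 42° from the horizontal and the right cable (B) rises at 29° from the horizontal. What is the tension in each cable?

ΣF_x = 0: −T_A·cos42° + T_B·cos29° = 0 → T_B = 0.849678·T_A.
ΣF_y = 0: T_A·sin42° + T_B·sin29° = 2700.
Substitute: T_A·(0.669131 + 0.849678·0.48481) = 2700 → T_A = 2497.54 ≈ 2498 N.
Then T_B = 0.849678 × 2497.54 = 2122 N.

T_A = 2498 N, T_B = 2122 N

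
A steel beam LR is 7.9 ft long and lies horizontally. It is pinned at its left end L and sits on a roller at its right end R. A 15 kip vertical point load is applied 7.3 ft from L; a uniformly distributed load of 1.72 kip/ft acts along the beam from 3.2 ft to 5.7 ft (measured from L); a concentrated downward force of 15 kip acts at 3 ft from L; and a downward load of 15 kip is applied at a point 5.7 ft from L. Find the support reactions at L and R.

Resultant of the distributed load: 1.72 × 2.5 = 4.3 kip at 4.45 ft from L.
Taking moments about L: R_y·7.9 − 15·7.3 − (1.72·2.5)·4.45 − 15·3 − 15·5.7 = 0 → R_y = 259.135/7.9 = 32.8019 ≈ 32.80 kip.
ΣF_y = 0: L_y + 32.8019 − 15 − 1.72·2.5 − 15 − 15 = 0 → L_y = 16.50 kip.
ΣF_x = 0: no horizontal applied forces, so L_x = 0.

L_x = 0, L_y = 16.50 kip, R_y = 32.80 kip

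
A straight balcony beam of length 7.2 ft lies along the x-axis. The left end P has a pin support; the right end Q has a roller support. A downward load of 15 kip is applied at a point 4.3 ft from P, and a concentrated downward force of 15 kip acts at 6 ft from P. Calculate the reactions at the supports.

P_x = 0, P_y = 8.542 kip, Q_y = 21.46 kip

Taking moments about P: Q_y·7.2 − 15·4.3 − 15·6 = 0 → Q_y = 154.5/7.2 = 21.4583 ≈ 21.46 kip.
ΣF_y = 0: P_y + 21.4583 − 15 − 15 = 0 → P_y = 8.542 kip.
ΣF_x = 0: no horizontal applied forces, so P_x = 0.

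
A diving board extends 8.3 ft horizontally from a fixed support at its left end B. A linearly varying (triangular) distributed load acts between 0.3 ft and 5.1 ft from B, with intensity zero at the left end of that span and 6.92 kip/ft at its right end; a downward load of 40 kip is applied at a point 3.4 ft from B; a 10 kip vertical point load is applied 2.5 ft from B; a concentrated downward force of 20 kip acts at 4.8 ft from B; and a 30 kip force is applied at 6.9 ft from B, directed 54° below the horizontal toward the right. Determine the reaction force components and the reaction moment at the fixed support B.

Resultant of the triangular load: ½ × 6.92 × 4.8 = 16.608 kip, acting at 3.5 ft from B (one-third of the span from the peak).
ΣF_x = 0: B_x + 30·cos54° = 0 → B_x = -17.63 kip.
ΣF_y = 0: B_y − ½·6.92·4.8 − 40 − 10 − 20 − 30·sin54° = 0 → B_y = 110.9 kip.
ΣM about B: M_B − (½·6.92·4.8)·3.5 − 40·3.4 − 10·2.5 − 20·4.8 − 30·sin54°·6.9 = 0 → M_B = 482.6 kip·ft.

B_x = -17.63 kip, B_y = 110.9 kip, M_B = 482.6 kip·ft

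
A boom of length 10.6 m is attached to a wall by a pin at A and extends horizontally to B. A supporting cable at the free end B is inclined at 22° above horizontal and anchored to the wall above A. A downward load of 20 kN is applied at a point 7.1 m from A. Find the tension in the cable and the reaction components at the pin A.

T = 35.76 kN, A_x = 33.16 kN, A_y = 6.604 kN

ΣM about A: T·sin22°·10.6 − 20·7.1 = 0 → T = 142/(10.6·0.374607) = 35.7607 ≈ 35.76 kN.
ΣF_x = 0: A_x − T·cos22° = 0 → A_x = 35.7607 × 0.927184 = 33.16 kN.
ΣF_y = 0: A_y + T·sin22° − 20 = 0 → A_y = 20 − 35.7607 × 0.374607 = 6.604 kN.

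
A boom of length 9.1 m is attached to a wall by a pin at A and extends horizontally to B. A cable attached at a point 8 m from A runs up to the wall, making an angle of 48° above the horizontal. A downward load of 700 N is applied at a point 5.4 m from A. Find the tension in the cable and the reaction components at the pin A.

ΣM about A: T·sin48°·8 − 700·5.4 = 0 → T = 3780/(8·0.743145) = 635.811 ≈ 635.8 N.
ΣF_x = 0: A_x − T·cos48° = 0 → A_x = 635.811 × 0.669131 = 425.4 N.
ΣF_y = 0: A_y + T·sin48° − 700 = 0 → A_y = 700 − 635.811 × 0.743145 = 227.5 N.

T = 635.8 N, A_x = 425.4 N, A_y = 227.5 N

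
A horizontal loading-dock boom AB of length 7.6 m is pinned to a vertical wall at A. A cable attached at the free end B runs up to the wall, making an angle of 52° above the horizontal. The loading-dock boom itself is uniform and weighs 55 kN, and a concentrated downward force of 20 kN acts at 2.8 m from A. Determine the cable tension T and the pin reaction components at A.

ΣM about A: T·sin52°·7.6 − 55·3.8 − 20·2.8 = 0 → T = 265/(7.6·0.788011) = 44.2486 ≈ 44.25 kN.
ΣF_x = 0: A_x − T·cos52° = 0 → A_x = 44.2486 × 0.615661 = 27.24 kN.
ΣF_y = 0: A_y + T·sin52° − 55 − 20 = 0 → A_y = 75 − 44.2486 × 0.788011 = 40.13 kN.

T = 44.25 kN, A_x = 27.24 kN, A_y = 40.13 kN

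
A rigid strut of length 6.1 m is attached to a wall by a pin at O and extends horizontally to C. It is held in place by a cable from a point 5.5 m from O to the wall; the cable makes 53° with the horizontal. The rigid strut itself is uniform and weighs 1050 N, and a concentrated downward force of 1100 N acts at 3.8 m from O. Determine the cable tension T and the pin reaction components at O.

ΣM about O: T·sin53°·5.5 − 1050·3.05 − 1100·3.8 = 0 → T = 7382.5/(5.5·0.798636) = 1680.71 ≈ 1681 N.
ΣF_x = 0: O_x − T·cos53° = 0 → O_x = 1680.71 × 0.601815 = 1011 N.
ΣF_y = 0: O_y + T·sin53° − 1050 − 1100 = 0 → O_y = 2150 − 1680.71 × 0.798636 = 807.7 N.

T = 1681 N, O_x = 1011 N, O_y = 807.7 N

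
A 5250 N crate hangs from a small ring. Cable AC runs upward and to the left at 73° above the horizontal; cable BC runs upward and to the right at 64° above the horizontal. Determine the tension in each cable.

T_AC = 3375 N, T_BC = 2251 N

ΣF_x = 0: −T_AC·cos73° + T_BC·cos64° = 0 → T_BC = 0.66695·T_AC.
ΣF_y = 0: T_AC·sin73° + T_BC·sin64° = 5250.
Substitute: T_AC·(0.956305 + 0.66695·0.898794) = 5250 → T_AC = 3374.57 ≈ 3375 N.
Then T_BC = 0.66695 × 3374.57 = 2251 N.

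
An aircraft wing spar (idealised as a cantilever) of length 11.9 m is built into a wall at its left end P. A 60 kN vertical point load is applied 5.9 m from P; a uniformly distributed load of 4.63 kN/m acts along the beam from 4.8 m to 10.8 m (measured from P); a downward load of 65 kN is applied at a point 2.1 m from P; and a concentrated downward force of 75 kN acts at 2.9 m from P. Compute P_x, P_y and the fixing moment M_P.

Resultant of the distributed load: 4.63 × 6 = 27.78 kN at 7.8 m from P.
ΣF_x = 0: P_x = 0.
ΣF_y = 0: P_y − 60 − 4.63·6 − 65 − 75 = 0 → P_y = 227.8 kN.
ΣM about P: M_P − 60·5.9 − (4.63·6)·7.8 − 65·2.1 − 75·2.9 = 0 → M_P = 924.7 kN·m.

P_x = 0, P_y = 227.8 kN, M_P = 924.7 kN·m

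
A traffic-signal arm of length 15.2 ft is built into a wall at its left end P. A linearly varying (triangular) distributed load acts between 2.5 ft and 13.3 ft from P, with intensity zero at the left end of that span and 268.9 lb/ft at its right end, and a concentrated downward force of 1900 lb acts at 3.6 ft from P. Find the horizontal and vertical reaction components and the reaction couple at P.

P_x = 0, P_y = 3352 lb, M_P = 20920 lb·ft

Resultant of the triangular load: ½ × 268.9 × 10.8 = 1452.06 lb, acting at 9.7 ft from P (one-third of the span from the peak).
ΣF_x = 0: P_x = 0.
ΣF_y = 0: P_y − ½·268.9·10.8 − 1900 = 0 → P_y = 3352 lb.
ΣM about P: M_P − (½·268.9·10.8)·9.7 − 1900·3.6 = 0 → M_P = 20920 lb·ft.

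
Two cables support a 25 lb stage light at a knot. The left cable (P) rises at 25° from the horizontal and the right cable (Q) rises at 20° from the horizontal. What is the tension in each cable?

ΣF_x = 0: −T_P·cos25° + T_Q·cos20° = 0 → T_Q = 0.964473·T_P.
ΣF_y = 0: T_P·sin25° + T_Q·sin20° = 25.
Substitute: T_P·(0.422618 + 0.964473·0.34202) = 25 → T_P = 33.2232 ≈ 33.22 lb.
Then T_Q = 0.964473 × 33.2232 = 32.04 lb.

T_P = 33.22 lb, T_Q = 32.04 lb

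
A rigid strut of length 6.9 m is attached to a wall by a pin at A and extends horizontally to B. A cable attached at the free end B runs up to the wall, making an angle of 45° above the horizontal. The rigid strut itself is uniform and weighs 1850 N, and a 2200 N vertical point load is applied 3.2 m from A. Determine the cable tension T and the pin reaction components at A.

T = 2751 N, A_x = 1945 N, A_y = 2105 N

ΣM about A: T·sin45°·6.9 − 1850·3.45 − 2200·3.2 = 0 → T = 13422.5/(6.9·0.707107) = 2751.05 ≈ 2751 N.
ΣF_x = 0: A_x − T·cos45° = 0 → A_x = 2751.05 × 0.707107 = 1945 N.
ΣF_y = 0: A_y + T·sin45° − 1850 − 2200 = 0 → A_y = 4050 − 2751.05 × 0.707107 = 2105 N.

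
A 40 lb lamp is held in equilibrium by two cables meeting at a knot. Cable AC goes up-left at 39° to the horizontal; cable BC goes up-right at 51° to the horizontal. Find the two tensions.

ΣF_x = 0: −T_AC·cos39° + T_BC·cos51° = 0 → T_BC = 1.2349·T_AC.
ΣF_y = 0: T_AC·sin39° + T_BC·sin51° = 40.
Substitute: T_AC·(0.62932 + 1.2349·0.777146) = 40 → T_AC = 25.1728 ≈ 25.17 lb.
Then T_BC = 1.2349 × 25.1728 = 31.09 lb.

T_AC = 25.17 lb, T_BC = 31.09 lb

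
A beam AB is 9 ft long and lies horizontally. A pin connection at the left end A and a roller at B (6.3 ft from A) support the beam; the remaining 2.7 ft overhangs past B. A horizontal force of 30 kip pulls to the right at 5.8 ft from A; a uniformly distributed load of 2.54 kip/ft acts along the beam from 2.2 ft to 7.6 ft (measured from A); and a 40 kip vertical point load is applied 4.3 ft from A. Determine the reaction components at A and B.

A_x = -30.00 kip, A_y = 15.75 kip, B_y = 37.97 kip

Resultant of the distributed load: 2.54 × 5.4 = 13.716 kip at 4.9 ft from A.
ΣM about A: B_y·6.3 − (2.54·5.4)·4.9 − 40·4.3 = 0 → B_y = 239.2084/6.3 = 37.9696 ≈ 37.97 kip.
ΣF_y = 0: A_y + 37.9696 − 2.54·5.4 − 40 = 0 → A_y = 15.75 kip.
ΣF_x = 0: A_x + 30 = 0 → A_x = -30.00 kip.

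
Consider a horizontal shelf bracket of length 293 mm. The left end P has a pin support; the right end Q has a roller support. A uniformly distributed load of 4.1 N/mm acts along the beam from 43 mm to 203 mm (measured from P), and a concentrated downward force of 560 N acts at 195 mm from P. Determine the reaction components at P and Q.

Resultant of the distributed load: 4.1 × 160 = 656 N at 123 mm from P.
ΣM about P: Q_y·293 − (4.1·160)·123 − 560·195 = 0 → Q_y = 189888/293 = 648.082 ≈ 648.1 N.
ΣF_y = 0: P_y + 648.082 − 4.1·160 − 560 = 0 → P_y = 567.9 N.
ΣF_x = 0: no horizontal applied forces, so P_x = 0.

P_x = 0, P_y = 567.9 N, Q_y = 648.1 N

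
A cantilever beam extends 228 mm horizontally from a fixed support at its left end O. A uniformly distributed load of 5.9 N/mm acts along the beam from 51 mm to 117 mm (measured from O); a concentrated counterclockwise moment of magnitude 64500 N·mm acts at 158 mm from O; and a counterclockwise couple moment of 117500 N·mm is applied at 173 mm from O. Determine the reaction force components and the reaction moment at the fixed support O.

Resultant of the distributed load: 5.9 × 66 = 389.4 N at 84 mm from O.
ΣF_x = 0: O_x = 0.
ΣF_y = 0: O_y − 5.9·66 = 0 → O_y = 389.4 N.
ΣM about O: M_O − (5.9·66)·84 + 64500 + 117500 = 0 → M_O = -149300 N·mm.

O_x = 0, O_y = 389.4 N, M_O = -149300 N·mm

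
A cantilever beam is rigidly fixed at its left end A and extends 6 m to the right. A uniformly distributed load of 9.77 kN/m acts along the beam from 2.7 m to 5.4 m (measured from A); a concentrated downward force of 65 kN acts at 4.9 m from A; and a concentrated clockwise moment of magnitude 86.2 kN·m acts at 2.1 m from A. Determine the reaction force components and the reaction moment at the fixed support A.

Resultant of the distributed load: 9.77 × 2.7 = 26.379 kN at 4.05 m from A.
ΣF_x = 0: A_x = 0.
ΣF_y = 0: A_y − 9.77·2.7 − 65 = 0 → A_y = 91.38 kN.
ΣM about A: M_A − (9.77·2.7)·4.05 − 65·4.9 − 86.2 = 0 → M_A = 511.5 kN·m.

A_x = 0, A_y = 91.38 kN, M_A = 511.5 kN·m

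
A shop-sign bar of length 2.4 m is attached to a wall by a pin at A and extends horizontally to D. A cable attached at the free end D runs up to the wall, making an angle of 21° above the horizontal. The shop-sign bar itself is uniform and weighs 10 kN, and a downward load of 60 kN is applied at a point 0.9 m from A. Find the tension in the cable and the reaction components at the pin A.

T = 76.74 kN, A_x = 71.64 kN, A_y = 42.50 kN

ΣM about A: T·sin21°·2.4 − 10·1.2 − 60·0.9 = 0 → T = 66/(2.4·0.358368) = 76.7368 ≈ 76.74 kN.
ΣF_x = 0: A_x − T·cos21° = 0 → A_x = 76.7368 × 0.93358 = 71.64 kN.
ΣF_y = 0: A_y + T·sin21° − 10 − 60 = 0 → A_y = 70 − 76.7368 × 0.358368 = 42.50 kN.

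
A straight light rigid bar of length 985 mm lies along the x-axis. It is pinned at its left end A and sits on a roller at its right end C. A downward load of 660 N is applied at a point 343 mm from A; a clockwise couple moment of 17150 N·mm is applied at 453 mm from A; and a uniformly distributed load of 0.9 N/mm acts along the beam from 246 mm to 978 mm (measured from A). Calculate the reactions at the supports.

A_x = 0, A_y = 662.2 N, C_y = 656.6 N

Resultant of the distributed load: 0.9 × 732 = 658.8 N at 612 mm from A.
Taking moments about A: C_y·985 − 660·343 − 17150 − (0.9·732)·612 = 0 → C_y = 646715.6/985 = 656.564 ≈ 656.6 N.
ΣF_y = 0: A_y + 656.564 − 660 − 0.9·732 = 0 → A_y = 662.2 N.
ΣF_x = 0: no horizontal applied forces, so A_x = 0.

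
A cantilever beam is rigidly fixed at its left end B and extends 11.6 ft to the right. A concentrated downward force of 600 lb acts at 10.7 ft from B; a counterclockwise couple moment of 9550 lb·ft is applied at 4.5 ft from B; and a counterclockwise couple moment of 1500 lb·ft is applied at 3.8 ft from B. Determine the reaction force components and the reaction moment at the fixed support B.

ΣF_x = 0: B_x = 0.
ΣF_y = 0: B_y − 600 = 0 → B_y = 600.0 lb.
ΣM about B: M_B − 600·10.7 + 9550 + 1500 = 0 → M_B = -4630 lb·ft.

B_x = 0, B_y = 600.0 lb, M_B = -4630 lb·ft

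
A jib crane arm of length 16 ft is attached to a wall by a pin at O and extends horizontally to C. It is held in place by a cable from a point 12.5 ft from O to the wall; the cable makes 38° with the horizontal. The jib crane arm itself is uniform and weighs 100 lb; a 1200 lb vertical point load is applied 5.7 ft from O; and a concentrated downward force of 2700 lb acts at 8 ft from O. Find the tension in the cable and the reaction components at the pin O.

ΣM about O: T·sin38°·12.5 − 100·8 − 1200·5.7 − 2700·8 = 0 → T = 29240/(12.5·0.615661) = 3799.49 ≈ 3799 lb.
ΣF_x = 0: O_x − T·cos38° = 0 → O_x = 3799.49 × 0.788011 = 2994 lb.
ΣF_y = 0: O_y + T·sin38° − 100 − 1200 − 2700 = 0 → O_y = 4000 − 3799.49 × 0.615661 = 1661 lb.

T = 3799 lb, O_x = 2994 lb, O_y = 1661 lb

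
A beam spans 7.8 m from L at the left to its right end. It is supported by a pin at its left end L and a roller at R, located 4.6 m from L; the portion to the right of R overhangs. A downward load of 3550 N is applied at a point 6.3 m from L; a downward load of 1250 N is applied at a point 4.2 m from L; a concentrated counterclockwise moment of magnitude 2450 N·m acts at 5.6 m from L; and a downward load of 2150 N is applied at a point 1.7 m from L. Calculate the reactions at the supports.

L_x = 0, L_y = 684.8 N, R_y = 6265 N

Moments about L: R_y·4.6 − 3550·6.3 − 1250·4.2 + 2450 − 2150·1.7 = 0 → R_y = 28820/4.6 = 6265.22 ≈ 6265 N.
ΣF_y = 0: L_y + 6265.22 − 3550 − 1250 − 2150 = 0 → L_y = 684.8 N.
ΣF_x = 0: no horizontal applied forces, so L_x = 0.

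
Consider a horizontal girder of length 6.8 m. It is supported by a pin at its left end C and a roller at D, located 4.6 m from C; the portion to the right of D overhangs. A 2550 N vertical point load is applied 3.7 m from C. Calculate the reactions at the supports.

Moments about C: D_y·4.6 − 2550·3.7 = 0 → D_y = 9435/4.6 = 2051.09 ≈ 2051 N.
ΣF_y = 0: C_y + 2051.09 − 2550 = 0 → C_y = 498.9 N.
ΣF_x = 0: no horizontal applied forces, so C_x = 0.

C_x = 0, C_y = 498.9 N, D_y = 2051 N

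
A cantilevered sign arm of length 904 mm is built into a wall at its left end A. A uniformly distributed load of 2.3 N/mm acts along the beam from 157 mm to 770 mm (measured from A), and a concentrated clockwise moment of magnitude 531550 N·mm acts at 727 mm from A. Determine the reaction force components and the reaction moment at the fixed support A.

Resultant of the distributed load: 2.3 × 613 = 1409.9 N at 463.5 mm from A.
ΣF_x = 0: A_x = 0.
ΣF_y = 0: A_y − 2.3·613 = 0 → A_y = 1410 N.
ΣM about A: M_A − (2.3·613)·463.5 − 531550 = 0 → M_A = 1185000 N·mm.

A_x = 0, A_y = 1410 N, M_A = 1185000 N·mm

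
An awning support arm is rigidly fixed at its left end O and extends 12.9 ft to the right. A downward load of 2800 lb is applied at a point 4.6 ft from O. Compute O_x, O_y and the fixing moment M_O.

ΣF_x = 0: O_x = 0.
ΣF_y = 0: O_y − 2800 = 0 → O_y = 2800 lb.
ΣM about O: M_O − 2800·4.6 = 0 → M_O = 12880 lb·ft.

O_x = 0, O_y = 2800 lb, M_O = 12880 lb·ft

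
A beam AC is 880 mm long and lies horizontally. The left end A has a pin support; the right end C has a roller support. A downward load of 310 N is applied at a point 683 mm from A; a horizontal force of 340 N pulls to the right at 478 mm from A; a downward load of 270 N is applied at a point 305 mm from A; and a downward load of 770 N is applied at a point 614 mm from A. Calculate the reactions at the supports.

Taking moments about A: C_y·880 − 310·683 − 270·305 − 770·614 = 0 → C_y = 766860/880 = 871.432 ≈ 871.4 N.
ΣF_y = 0: A_y + 871.432 − 310 − 270 − 770 = 0 → A_y = 478.6 N.
ΣF_x = 0: A_x + 340 = 0 → A_x = -340.0 N.

A_x = -340.0 N, A_y = 478.6 N, C_y = 871.4 N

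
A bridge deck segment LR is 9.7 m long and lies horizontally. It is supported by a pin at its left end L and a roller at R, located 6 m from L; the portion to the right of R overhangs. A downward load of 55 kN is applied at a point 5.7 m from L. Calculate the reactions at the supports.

ΣM about L: R_y·6 − 55·5.7 = 0 → R_y = 313.5/6 = 52.25 kN.
ΣF_y = 0: L_y + 52.25 − 55 = 0 → L_y = 2.750 kN.
ΣF_x = 0: no horizontal applied forces, so L_x = 0.

L_x = 0, L_y = 2.750 kN, R_y = 52.25 kN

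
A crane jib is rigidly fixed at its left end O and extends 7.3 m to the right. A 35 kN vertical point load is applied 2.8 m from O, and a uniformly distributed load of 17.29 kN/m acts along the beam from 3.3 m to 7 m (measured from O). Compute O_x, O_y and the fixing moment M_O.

O_x = 0, O_y = 98.97 kN, M_O = 427.5 kN·m

Resultant of the distributed load: 17.29 × 3.7 = 63.973 kN at 5.15 m from O.
ΣF_x = 0: O_x = 0.
ΣF_y = 0: O_y − 35 − 17.29·3.7 = 0 → O_y = 98.97 kN.
ΣM about O: M_O − 35·2.8 − (17.29·3.7)·5.15 = 0 → M_O = 427.5 kN·m.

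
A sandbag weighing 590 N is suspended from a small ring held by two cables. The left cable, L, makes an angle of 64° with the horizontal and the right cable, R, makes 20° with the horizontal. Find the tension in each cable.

ΣF_x = 0: −T_L·cos64° + T_R·cos20° = 0 → T_R = 0.466505·T_L.
ΣF_y = 0: T_L·sin64° + T_R·sin20° = 590.
Substitute: T_L·(0.898794 + 0.466505·0.34202) = 590 → T_L = 557.473 ≈ 557.5 N.
Then T_R = 0.466505 × 557.473 = 260.1 N.

T_L = 557.5 N, T_R = 260.1 N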